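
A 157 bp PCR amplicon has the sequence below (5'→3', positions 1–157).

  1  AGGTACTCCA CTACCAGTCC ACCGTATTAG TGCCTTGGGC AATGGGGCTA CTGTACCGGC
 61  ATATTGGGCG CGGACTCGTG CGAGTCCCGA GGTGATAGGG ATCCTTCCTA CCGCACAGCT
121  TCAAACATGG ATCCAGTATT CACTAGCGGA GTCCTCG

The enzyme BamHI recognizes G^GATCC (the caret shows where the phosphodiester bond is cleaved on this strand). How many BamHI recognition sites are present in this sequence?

2

GGATCC occurs starting at positions 99, 129.
BamHI cuts at 2 sites.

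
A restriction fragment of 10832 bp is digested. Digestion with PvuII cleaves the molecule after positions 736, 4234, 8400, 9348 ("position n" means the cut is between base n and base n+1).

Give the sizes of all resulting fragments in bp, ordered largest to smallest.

4166, 3498, 1484, 948, 736 bp

Linear molecule, 4 cuts → 5 fragments:
  736 − 0 = 736 bp
  4234 − 736 = 3498 bp
  8400 − 4234 = 4166 bp
  9348 − 8400 = 948 bp
  10832 − 9348 = 1484 bp
Sorted largest to smallest: 4166, 3498, 1484, 948, 736 bp.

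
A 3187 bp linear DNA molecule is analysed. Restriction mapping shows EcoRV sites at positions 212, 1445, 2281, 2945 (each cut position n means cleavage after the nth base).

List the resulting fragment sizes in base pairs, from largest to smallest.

Linear molecule, 4 cuts → 5 fragments:
  212 − 0 = 212 bp
  1445 − 212 = 1233 bp
  2281 − 1445 = 836 bp
  2945 − 2281 = 664 bp
  3187 − 2945 = 242 bp
Sorted largest to smallest: 1233, 836, 664, 242, 212 bp.

1233, 836, 664, 242, 212 bp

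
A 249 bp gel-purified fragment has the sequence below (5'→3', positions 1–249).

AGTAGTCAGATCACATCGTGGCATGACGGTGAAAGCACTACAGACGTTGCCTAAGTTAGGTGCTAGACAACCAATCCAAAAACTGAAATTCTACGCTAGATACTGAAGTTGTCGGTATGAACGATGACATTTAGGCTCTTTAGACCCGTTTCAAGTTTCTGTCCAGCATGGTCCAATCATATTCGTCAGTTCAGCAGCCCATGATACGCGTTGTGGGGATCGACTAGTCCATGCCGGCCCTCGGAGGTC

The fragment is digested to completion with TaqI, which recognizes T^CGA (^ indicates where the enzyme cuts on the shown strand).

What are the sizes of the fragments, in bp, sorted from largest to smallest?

The TaqI site (TCGA) starts at position 220.
TaqI cuts after the first base of each site, so after position 220.
Linear molecule, 1 cut → 2 fragments:
  1–220 → 220 bp
  221–249 → 29 bp
Sorted largest to smallest: 220, 29 bp.

220, 29 bp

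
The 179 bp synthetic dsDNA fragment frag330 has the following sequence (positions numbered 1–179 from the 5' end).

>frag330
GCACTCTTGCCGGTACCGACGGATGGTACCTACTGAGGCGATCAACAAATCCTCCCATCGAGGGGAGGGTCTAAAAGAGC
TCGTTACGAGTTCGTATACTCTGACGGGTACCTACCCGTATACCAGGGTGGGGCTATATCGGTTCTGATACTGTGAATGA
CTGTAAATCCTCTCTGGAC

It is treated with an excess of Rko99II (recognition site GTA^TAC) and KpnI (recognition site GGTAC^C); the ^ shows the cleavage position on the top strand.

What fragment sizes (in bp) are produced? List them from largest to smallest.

Rko99II sites (GTATAC) start at positions 94, 118.
Rko99II cuts after base 3 of each site, so after positions 96, 120.
KpnI sites (GGTACC) start at positions 12, 25, 107.
KpnI cuts after base 5 of each site (before the last base), so after positions 16, 29, 111.
Combined cut positions: 16, 29, 96, 111, 120.
Linear molecule, 5 cuts → 6 fragments:
  1–16 → 16 bp
  17–29 → 13 bp
  30–96 → 67 bp
  97–111 → 15 bp
  112–120 → 9 bp
  121–179 → 59 bp
Sorted largest to smallest: 67, 59, 16, 15, 13, 9 bp.

67, 59, 16, 15, 13, 9 bp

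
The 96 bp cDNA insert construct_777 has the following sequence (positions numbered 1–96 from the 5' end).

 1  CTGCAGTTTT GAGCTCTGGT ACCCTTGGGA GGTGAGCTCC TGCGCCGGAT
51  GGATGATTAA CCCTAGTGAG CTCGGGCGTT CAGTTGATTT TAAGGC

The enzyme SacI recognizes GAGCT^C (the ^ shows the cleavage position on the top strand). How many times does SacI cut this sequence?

GAGCTC occurs starting at positions 11, 34, 68.
SacI cuts at 3 sites.

3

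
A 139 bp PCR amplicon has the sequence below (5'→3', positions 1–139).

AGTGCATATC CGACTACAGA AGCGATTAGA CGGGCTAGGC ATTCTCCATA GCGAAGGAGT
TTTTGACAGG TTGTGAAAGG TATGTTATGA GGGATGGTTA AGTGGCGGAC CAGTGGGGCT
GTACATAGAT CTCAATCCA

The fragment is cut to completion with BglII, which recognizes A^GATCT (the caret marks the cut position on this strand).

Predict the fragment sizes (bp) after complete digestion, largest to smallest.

The BglII site (AGATCT) starts at position 127.
BglII cuts after the first base of each site, so after position 127.
Linear molecule, 1 cut → 2 fragments:
  1–127 → 127 bp
  128–139 → 12 bp
Sorted largest to smallest: 127, 12 bp.

127, 12 bp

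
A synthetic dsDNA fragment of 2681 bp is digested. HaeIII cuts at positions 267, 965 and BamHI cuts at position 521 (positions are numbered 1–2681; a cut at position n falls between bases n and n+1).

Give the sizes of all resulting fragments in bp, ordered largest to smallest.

Combined cut positions (sorted): 267, 521, 965.
Linear molecule, 3 cuts → 4 fragments:
  267 − 0 = 267 bp
  521 − 267 = 254 bp
  965 − 521 = 444 bp
  2681 − 965 = 1716 bp
Sorted largest to smallest: 1716, 444, 267, 254 bp.

1716, 444, 267, 254 bp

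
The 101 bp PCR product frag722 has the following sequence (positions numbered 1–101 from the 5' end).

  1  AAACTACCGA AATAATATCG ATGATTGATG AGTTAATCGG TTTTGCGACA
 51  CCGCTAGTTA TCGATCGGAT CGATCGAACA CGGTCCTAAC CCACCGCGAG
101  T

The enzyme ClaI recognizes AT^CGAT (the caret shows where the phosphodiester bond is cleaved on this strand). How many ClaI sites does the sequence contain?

3

ATCGAT occurs starting at positions 17, 60, 69.
ClaI cuts at 3 sites.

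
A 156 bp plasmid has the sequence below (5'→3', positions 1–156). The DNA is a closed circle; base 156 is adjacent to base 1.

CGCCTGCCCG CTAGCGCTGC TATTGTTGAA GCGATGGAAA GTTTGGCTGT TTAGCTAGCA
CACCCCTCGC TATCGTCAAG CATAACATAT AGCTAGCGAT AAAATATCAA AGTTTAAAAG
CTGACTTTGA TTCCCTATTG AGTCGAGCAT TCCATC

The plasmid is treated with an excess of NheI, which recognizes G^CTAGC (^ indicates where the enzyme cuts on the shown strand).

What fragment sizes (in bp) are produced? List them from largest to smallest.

NheI sites (GCTAGC) start at positions 10, 54, 92.
NheI cuts after the first base of each site, so after positions 10, 54, 92.
Circular molecule, 3 cuts → 3 fragments:
  11–54 → 44 bp
  55–92 → 38 bp
  93–156 then 1–10 → 64 + 10 = 74 bp
Sorted largest to smallest: 74, 44, 38 bp.

74, 44, 38 bp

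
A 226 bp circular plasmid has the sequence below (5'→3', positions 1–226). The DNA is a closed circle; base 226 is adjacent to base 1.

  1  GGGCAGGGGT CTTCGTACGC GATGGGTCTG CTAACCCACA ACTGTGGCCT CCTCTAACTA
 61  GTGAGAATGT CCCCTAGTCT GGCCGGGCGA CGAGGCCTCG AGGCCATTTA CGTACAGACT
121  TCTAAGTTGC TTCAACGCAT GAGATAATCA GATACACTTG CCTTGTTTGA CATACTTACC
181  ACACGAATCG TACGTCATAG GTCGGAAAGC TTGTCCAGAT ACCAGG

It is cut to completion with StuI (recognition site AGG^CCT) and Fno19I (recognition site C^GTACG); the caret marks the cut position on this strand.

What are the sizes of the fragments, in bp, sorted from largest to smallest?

The StuI site (AGGCCT) starts at position 93.
StuI cuts after base 3 of each site, so after position 95.
Fno19I sites (CGTACG) start at positions 14, 189.
Fno19I cuts after the first base of each site, so after positions 14, 189.
Combined cut positions: 14, 95, 189.
Circular molecule, 3 cuts → 3 fragments:
  15–95 → 81 bp
  96–189 → 94 bp
  190–226 then 1–14 → 37 + 14 = 51 bp
Sorted largest to smallest: 94, 81, 51 bp.

94, 81, 51 bp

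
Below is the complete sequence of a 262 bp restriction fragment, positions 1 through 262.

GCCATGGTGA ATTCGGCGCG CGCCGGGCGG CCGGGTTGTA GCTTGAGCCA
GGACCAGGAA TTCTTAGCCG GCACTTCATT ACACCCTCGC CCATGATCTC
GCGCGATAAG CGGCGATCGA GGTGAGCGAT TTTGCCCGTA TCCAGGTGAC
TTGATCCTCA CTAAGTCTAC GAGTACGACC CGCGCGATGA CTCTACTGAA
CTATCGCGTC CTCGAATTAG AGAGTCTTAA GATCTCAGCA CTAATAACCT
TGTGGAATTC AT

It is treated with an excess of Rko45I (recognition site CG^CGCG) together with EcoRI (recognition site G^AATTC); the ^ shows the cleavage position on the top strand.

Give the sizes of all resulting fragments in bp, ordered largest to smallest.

Rko45I sites (CGCGCG) start at positions 17, 100, 181.
Rko45I cuts after base 2 of each site, so after positions 18, 101, 182.
EcoRI sites (GAATTC) start at positions 9, 58, 255.
EcoRI cuts after the first base of each site, so after positions 9, 58, 255.
Combined cut positions: 9, 18, 58, 101, 182, 255.
Linear molecule, 6 cuts → 7 fragments:
  1–9 → 9 bp
  10–18 → 9 bp
  19–58 → 40 bp
  59–101 → 43 bp
  102–182 → 81 bp
  183–255 → 73 bp
  256–262 → 7 bp
Sorted largest to smallest: 81, 73, 43, 40, 9, 9, 7 bp.

81, 73, 43, 40, 9, 9, 7 bp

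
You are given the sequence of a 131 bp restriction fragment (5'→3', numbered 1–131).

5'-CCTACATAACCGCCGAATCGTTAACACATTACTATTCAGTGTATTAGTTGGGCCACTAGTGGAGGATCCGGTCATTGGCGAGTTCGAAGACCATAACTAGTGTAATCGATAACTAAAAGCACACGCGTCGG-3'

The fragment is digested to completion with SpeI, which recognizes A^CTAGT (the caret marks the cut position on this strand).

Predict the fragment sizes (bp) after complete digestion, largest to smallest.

SpeI sites (ACTAGT) start at positions 55, 96.
SpeI cuts after the first base of each site, so after positions 55, 96.
Linear molecule, 2 cuts → 3 fragments:
  1–55 → 55 bp
  56–96 → 41 bp
  97–131 → 35 bp
Sorted largest to smallest: 55, 41, 35 bp.

55, 41, 35 bp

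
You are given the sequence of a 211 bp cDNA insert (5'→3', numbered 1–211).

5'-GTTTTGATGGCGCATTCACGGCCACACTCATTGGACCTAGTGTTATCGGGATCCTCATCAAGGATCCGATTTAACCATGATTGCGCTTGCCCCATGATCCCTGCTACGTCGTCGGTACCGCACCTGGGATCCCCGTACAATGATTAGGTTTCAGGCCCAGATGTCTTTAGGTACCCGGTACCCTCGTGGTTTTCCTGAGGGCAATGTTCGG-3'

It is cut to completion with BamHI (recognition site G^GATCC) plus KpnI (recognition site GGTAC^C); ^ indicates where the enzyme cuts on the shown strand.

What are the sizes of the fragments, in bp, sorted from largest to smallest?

BamHI sites (GGATCC) start at positions 49, 62, 127.
BamHI cuts after the first base of each site, so after positions 49, 62, 127.
KpnI sites (GGTACC) start at positions 114, 170, 177.
KpnI cuts after base 5 of each site (before the last base), so after positions 118, 174, 181.
Combined cut positions: 49, 62, 118, 127, 174, 181.
Linear molecule, 6 cuts → 7 fragments:
  1–49 → 49 bp
  50–62 → 13 bp
  63–118 → 56 bp
  119–127 → 9 bp
  128–174 → 47 bp
  175–181 → 7 bp
  182–211 → 30 bp
Sorted largest to smallest: 56, 49, 47, 30, 13, 9, 7 bp.

56, 49, 47, 30, 13, 9, 7 bp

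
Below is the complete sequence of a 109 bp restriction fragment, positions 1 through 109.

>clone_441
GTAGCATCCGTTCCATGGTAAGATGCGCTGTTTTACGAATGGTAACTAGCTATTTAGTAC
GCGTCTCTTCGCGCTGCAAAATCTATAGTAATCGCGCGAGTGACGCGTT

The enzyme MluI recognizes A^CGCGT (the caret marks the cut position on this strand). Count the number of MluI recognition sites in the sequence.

ACGCGT occurs starting at positions 59, 103.
MluI cuts at 2 sites.

2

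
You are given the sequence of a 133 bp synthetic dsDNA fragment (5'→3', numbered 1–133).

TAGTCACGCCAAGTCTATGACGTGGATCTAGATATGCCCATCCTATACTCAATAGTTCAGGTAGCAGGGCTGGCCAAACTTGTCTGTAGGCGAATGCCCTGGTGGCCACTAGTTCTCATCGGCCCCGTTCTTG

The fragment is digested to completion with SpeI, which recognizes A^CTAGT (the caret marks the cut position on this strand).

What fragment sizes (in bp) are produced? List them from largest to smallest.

The SpeI site (ACTAGT) starts at position 108.
SpeI cuts after the first base of each site, so after position 108.
Linear molecule, 1 cut → 2 fragments:
  1–108 → 108 bp
  109–133 → 25 bp
Sorted largest to smallest: 108, 25 bp.

108, 25 bp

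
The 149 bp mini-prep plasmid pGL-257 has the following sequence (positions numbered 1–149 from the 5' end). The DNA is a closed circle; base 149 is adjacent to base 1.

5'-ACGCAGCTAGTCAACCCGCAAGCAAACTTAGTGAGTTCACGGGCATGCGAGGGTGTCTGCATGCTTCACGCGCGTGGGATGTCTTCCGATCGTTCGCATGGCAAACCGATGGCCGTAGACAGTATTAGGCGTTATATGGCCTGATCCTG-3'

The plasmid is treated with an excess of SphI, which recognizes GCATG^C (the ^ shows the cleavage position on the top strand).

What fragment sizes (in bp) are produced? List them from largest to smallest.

SphI sites (GCATGC) start at positions 43, 59.
SphI cuts after base 5 of each site (before the last base), so after positions 47, 63.
Circular molecule, 2 cuts → 2 fragments:
  48–63 → 16 bp
  64–149 then 1–47 → 86 + 47 = 133 bp
Sorted largest to smallest: 133, 16 bp.

133, 16 bp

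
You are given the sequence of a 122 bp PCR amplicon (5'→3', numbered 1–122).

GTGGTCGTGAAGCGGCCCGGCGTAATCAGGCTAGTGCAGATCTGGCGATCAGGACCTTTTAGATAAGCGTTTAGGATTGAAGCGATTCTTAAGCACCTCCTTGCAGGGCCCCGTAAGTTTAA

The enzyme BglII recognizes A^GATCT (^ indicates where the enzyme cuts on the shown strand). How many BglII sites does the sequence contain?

1

AGATCT occurs starting at position 38.
BglII cuts at 1 site.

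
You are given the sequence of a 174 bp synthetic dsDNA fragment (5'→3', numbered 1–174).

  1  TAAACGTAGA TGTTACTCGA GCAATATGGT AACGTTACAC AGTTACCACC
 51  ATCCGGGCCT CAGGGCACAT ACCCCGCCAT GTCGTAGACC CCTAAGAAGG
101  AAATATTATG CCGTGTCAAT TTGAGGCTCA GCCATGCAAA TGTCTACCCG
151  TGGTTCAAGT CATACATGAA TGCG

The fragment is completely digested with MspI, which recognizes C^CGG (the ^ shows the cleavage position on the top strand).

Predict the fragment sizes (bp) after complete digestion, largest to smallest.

The MspI site (CCGG) starts at position 53.
MspI cuts after the first base of each site, so after position 53.
Linear molecule, 1 cut → 2 fragments:
  1–53 → 53 bp
  54–174 → 121 bp
Sorted largest to smallest: 121, 53 bp.

121, 53 bp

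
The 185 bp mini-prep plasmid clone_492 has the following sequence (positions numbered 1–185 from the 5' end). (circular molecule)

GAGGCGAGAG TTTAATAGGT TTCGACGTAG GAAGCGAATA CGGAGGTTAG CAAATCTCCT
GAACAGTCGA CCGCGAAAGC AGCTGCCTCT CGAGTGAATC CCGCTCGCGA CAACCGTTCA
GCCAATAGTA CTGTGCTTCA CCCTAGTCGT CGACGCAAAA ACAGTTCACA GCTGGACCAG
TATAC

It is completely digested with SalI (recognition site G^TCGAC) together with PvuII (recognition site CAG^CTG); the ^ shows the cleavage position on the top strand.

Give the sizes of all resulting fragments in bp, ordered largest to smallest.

80, 67, 22, 16 bp

SalI sites (GTCGAC) start at positions 66, 149.
SalI cuts after the first base of each site, so after positions 66, 149.
PvuII sites (CAGCTG) start at positions 80, 169.
PvuII cuts after base 3 of each site, so after positions 82, 171.
Combined cut positions: 66, 82, 149, 171.
Circular molecule, 4 cuts → 4 fragments:
  67–82 → 16 bp
  83–149 → 67 bp
  150–171 → 22 bp
  172–185 then 1–66 → 14 + 66 = 80 bp
Sorted largest to smallest: 80, 67, 22, 16 bp.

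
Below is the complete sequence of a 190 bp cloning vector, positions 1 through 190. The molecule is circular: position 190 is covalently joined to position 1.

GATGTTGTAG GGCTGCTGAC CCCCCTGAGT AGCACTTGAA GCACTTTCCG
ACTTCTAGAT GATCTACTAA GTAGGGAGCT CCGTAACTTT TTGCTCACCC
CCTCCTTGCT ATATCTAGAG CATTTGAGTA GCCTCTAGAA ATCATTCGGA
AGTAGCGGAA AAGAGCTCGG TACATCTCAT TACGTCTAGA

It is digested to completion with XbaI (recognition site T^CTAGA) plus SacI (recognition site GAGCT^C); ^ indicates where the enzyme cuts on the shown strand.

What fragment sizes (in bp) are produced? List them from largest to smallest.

XbaI sites (TCTAGA) start at positions 54, 114, 134, 185.
XbaI cuts after the first base of each site, so after positions 54, 114, 134, 185.
SacI sites (GAGCTC) start at positions 76, 163.
SacI cuts after base 5 of each site (before the last base), so after positions 80, 167.
Combined cut positions: 54, 80, 114, 134, 167, 185.
Circular molecule, 6 cuts → 6 fragments:
  55–80 → 26 bp
  81–114 → 34 bp
  115–134 → 20 bp
  135–167 → 33 bp
  168–185 → 18 bp
  186–190 then 1–54 → 5 + 54 = 59 bp
Sorted largest to smallest: 59, 34, 33, 26, 20, 18 bp.

59, 34, 33, 26, 20, 18 bp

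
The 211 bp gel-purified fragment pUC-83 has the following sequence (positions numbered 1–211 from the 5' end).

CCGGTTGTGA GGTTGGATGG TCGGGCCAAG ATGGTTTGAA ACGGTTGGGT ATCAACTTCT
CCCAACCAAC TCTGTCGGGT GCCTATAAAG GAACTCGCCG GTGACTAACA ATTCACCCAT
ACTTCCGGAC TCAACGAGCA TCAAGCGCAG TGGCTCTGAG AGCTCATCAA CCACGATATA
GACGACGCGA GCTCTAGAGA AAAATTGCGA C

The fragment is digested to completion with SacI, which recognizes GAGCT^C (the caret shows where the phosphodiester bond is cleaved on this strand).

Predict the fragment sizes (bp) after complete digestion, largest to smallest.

164, 29, 18 bp

SacI sites (GAGCTC) start at positions 160, 189.
SacI cuts after base 5 of each site (before the last base), so after positions 164, 193.
Linear molecule, 2 cuts → 3 fragments:
  1–164 → 164 bp
  165–193 → 29 bp
  194–211 → 18 bp
Sorted largest to smallest: 164, 29, 18 bp.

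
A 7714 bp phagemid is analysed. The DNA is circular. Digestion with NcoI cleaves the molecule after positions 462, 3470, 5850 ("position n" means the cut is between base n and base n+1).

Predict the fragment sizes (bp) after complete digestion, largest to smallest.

3008, 2380, 2326 bp

Circular molecule, 3 cuts → 3 fragments:
  3470 − 462 = 3008 bp
  5850 − 3470 = 2380 bp
  wrap: 7714 − 5850 + 462 = 2326 bp
Sorted largest to smallest: 3008, 2380, 2326 bp.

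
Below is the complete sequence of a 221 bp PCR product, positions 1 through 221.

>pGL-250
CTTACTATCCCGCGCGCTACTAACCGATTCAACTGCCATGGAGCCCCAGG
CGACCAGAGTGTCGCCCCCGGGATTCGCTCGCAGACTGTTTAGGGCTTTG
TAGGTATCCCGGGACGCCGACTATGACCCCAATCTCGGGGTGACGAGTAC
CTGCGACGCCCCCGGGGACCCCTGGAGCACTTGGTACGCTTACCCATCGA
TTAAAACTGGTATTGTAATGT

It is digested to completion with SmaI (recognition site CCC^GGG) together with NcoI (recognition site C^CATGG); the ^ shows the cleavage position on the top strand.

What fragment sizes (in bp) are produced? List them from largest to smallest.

SmaI sites (CCCGGG) start at positions 67, 108, 161.
SmaI cuts after base 3 of each site, so after positions 69, 110, 163.
The NcoI site (CCATGG) starts at position 36.
NcoI cuts after the first base of each site, so after position 36.
Combined cut positions: 36, 69, 110, 163.
Linear molecule, 4 cuts → 5 fragments:
  1–36 → 36 bp
  37–69 → 33 bp
  70–110 → 41 bp
  111–163 → 53 bp
  164–221 → 58 bp
Sorted largest to smallest: 58, 53, 41, 36, 33 bp.

58, 53, 41, 36, 33 bp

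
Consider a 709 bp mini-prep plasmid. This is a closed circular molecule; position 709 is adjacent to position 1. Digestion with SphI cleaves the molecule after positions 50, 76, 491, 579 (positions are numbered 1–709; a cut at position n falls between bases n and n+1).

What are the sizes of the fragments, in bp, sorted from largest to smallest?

415, 180, 88, 26 bp

Circular molecule, 4 cuts → 4 fragments:
  76 − 50 = 26 bp
  491 − 76 = 415 bp
  579 − 491 = 88 bp
  wrap: 709 − 579 + 50 = 180 bp
Sorted largest to smallest: 415, 180, 88, 26 bp.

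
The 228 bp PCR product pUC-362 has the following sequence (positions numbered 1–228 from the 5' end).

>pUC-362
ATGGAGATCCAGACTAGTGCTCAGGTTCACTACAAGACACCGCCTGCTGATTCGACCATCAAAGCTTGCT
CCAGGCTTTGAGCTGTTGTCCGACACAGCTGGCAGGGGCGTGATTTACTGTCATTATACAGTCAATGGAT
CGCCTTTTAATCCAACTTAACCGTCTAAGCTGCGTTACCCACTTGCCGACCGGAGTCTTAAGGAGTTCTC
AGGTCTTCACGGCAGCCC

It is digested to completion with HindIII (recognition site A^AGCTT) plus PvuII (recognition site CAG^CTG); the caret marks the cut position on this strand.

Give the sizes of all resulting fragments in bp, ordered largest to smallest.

The HindIII site (AAGCTT) starts at position 62.
HindIII cuts after the first base of each site, so after position 62.
The PvuII site (CAGCTG) starts at position 96.
PvuII cuts after base 3 of each site, so after position 98.
Combined cut positions: 62, 98.
Linear molecule, 2 cuts → 3 fragments:
  1–62 → 62 bp
  63–98 → 36 bp
  99–228 → 130 bp
Sorted largest to smallest: 130, 62, 36 bp.

130, 62, 36 bp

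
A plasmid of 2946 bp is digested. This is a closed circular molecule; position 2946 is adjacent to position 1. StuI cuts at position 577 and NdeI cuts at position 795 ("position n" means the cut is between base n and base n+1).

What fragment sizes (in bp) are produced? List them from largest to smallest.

Combined cut positions (sorted): 577, 795.
Circular molecule, 2 cuts → 2 fragments:
  795 − 577 = 218 bp
  wrap: 2946 − 795 + 577 = 2728 bp
Sorted largest to smallest: 2728, 218 bp.

2728, 218 bp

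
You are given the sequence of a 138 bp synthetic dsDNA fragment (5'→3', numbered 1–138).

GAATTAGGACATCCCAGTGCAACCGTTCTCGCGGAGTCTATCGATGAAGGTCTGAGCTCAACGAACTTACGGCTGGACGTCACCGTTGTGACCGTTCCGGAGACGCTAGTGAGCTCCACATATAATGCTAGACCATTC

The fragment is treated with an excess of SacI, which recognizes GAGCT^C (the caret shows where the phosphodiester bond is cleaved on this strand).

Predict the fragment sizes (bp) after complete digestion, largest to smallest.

SacI sites (GAGCTC) start at positions 54, 111.
SacI cuts after base 5 of each site (before the last base), so after positions 58, 115.
Linear molecule, 2 cuts → 3 fragments:
  1–58 → 58 bp
  59–115 → 57 bp
  116–138 → 23 bp
Sorted largest to smallest: 58, 57, 23 bp.

58, 57, 23 bp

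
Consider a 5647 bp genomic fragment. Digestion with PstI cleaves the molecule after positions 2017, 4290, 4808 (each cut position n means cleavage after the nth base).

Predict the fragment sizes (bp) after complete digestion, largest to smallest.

2273, 2017, 839, 518 bp

Linear molecule, 3 cuts → 4 fragments:
  2017 − 0 = 2017 bp
  4290 − 2017 = 2273 bp
  4808 − 4290 = 518 bp
  5647 − 4808 = 839 bp
Sorted largest to smallest: 2273, 2017, 839, 518 bp.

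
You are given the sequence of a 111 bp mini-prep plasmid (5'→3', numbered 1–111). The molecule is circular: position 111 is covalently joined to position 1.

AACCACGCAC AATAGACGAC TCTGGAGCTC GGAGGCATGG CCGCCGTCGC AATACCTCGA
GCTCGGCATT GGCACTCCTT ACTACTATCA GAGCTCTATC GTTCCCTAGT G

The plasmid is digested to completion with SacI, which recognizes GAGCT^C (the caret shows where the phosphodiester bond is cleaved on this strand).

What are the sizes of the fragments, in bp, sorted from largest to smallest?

45, 34, 32 bp

SacI sites (GAGCTC) start at positions 25, 59, 91.
SacI cuts after base 5 of each site (before the last base), so after positions 29, 63, 95.
Circular molecule, 3 cuts → 3 fragments:
  30–63 → 34 bp
  64–95 → 32 bp
  96–111 then 1–29 → 16 + 29 = 45 bp
Sorted largest to smallest: 45, 34, 32 bp.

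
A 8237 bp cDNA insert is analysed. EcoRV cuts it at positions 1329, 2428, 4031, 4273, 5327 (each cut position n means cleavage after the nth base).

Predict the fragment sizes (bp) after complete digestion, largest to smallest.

2910, 1603, 1329, 1099, 1054, 242 bp

Linear molecule, 5 cuts → 6 fragments:
  1329 − 0 = 1329 bp
  2428 − 1329 = 1099 bp
  4031 − 2428 = 1603 bp
  4273 − 4031 = 242 bp
  5327 − 4273 = 1054 bp
  8237 − 5327 = 2910 bp
Sorted largest to smallest: 2910, 1603, 1329, 1099, 1054, 242 bp.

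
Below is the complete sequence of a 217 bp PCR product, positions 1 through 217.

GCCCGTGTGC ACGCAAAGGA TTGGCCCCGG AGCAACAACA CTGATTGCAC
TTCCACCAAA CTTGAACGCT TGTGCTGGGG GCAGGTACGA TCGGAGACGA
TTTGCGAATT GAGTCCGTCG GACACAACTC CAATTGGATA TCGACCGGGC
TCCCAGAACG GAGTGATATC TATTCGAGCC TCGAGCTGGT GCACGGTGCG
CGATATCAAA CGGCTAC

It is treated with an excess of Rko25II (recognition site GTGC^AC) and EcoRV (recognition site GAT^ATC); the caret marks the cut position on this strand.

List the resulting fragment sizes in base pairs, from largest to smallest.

Rko25II sites (GTGCAC) start at positions 7, 189.
Rko25II cuts after base 4 of each site, so after positions 10, 192.
EcoRV sites (GATATC) start at positions 137, 165, 202.
EcoRV cuts after base 3 of each site, so after positions 139, 167, 204.
Combined cut positions: 10, 139, 167, 192, 204.
Linear molecule, 5 cuts → 6 fragments:
  1–10 → 10 bp
  11–139 → 129 bp
  140–167 → 28 bp
  168–192 → 25 bp
  193–204 → 12 bp
  205–217 → 13 bp
Sorted largest to smallest: 129, 28, 25, 13, 12, 10 bp.

129, 28, 25, 13, 12, 10 bp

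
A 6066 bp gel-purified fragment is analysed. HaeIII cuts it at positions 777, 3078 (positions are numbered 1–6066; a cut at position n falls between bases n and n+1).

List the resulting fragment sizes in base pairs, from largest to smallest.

Linear molecule, 2 cuts → 3 fragments:
  777 − 0 = 777 bp
  3078 − 777 = 2301 bp
  6066 − 3078 = 2988 bp
Sorted largest to smallest: 2988, 2301, 777 bp.

2988, 2301, 777 bp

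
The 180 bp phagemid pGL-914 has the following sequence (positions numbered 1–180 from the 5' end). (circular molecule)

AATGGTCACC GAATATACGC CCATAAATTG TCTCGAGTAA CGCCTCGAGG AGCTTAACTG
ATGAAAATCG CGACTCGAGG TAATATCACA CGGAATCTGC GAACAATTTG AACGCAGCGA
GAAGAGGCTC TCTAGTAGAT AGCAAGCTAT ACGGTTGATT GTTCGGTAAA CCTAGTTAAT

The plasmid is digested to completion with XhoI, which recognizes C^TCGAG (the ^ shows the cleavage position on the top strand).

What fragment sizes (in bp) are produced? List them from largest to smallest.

XhoI sites (CTCGAG) start at positions 32, 44, 74.
XhoI cuts after the first base of each site, so after positions 32, 44, 74.
Circular molecule, 3 cuts → 3 fragments:
  33–44 → 12 bp
  45–74 → 30 bp
  75–180 then 1–32 → 106 + 32 = 138 bp
Sorted largest to smallest: 138, 30, 12 bp.

138, 30, 12 bp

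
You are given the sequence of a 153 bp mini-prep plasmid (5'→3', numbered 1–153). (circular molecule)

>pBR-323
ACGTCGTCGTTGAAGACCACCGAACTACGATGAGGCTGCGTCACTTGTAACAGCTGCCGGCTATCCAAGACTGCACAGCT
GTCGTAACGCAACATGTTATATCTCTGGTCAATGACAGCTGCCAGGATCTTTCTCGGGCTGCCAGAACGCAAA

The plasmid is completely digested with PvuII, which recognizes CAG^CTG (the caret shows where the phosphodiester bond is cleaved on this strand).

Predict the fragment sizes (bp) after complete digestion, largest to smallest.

PvuII sites (CAGCTG) start at positions 51, 76, 116.
PvuII cuts after base 3 of each site, so after positions 53, 78, 118.
Circular molecule, 3 cuts → 3 fragments:
  54–78 → 25 bp
  79–118 → 40 bp
  119–153 then 1–53 → 35 + 53 = 88 bp
Sorted largest to smallest: 88, 40, 25 bp.

88, 40, 25 bp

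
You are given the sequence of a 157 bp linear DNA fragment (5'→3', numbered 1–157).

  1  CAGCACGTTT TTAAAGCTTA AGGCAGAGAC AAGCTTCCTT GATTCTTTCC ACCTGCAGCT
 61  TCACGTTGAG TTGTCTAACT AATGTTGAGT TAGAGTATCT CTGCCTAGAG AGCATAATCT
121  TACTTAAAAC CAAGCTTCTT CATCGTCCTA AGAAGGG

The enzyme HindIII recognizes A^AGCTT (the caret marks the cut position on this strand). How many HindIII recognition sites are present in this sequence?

AAGCTT occurs starting at positions 14, 31, 132.
HindIII cuts at 3 sites.

3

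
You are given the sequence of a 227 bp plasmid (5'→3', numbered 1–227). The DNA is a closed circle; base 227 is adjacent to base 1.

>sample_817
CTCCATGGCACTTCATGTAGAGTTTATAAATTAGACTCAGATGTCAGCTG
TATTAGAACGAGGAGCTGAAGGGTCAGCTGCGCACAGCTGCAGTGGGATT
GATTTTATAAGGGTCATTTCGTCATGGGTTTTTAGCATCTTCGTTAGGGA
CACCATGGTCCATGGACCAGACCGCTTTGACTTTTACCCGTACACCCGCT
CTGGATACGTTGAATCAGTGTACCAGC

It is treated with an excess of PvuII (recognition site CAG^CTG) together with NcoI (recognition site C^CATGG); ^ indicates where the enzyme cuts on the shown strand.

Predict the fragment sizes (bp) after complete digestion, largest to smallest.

70, 66, 44, 30, 10, 7 bp

PvuII sites (CAGCTG) start at positions 45, 75, 85.
PvuII cuts after base 3 of each site, so after positions 47, 77, 87.
NcoI sites (CCATGG) start at positions 3, 153, 160.
NcoI cuts after the first base of each site, so after positions 3, 153, 160.
Combined cut positions: 3, 47, 77, 87, 153, 160.
Circular molecule, 6 cuts → 6 fragments:
  4–47 → 44 bp
  48–77 → 30 bp
  78–87 → 10 bp
  88–153 → 66 bp
  154–160 → 7 bp
  161–227 then 1–3 → 67 + 3 = 70 bp
Sorted largest to smallest: 70, 66, 44, 30, 10, 7 bp.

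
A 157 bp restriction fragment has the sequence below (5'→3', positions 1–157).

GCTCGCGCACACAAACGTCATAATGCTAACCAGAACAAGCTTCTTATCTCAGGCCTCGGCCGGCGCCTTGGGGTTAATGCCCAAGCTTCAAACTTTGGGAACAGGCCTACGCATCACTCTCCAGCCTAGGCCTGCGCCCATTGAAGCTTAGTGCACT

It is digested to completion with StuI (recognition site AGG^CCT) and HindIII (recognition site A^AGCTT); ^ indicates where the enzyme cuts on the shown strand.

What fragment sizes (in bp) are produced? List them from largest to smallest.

37, 30, 25, 22, 16, 14, 13 bp

StuI sites (AGGCCT) start at positions 51, 103, 128.
StuI cuts after base 3 of each site, so after positions 53, 105, 130.
HindIII sites (AAGCTT) start at positions 37, 83, 144.
HindIII cuts after the first base of each site, so after positions 37, 83, 144.
Combined cut positions: 37, 53, 83, 105, 130, 144.
Linear molecule, 6 cuts → 7 fragments:
  1–37 → 37 bp
  38–53 → 16 bp
  54–83 → 30 bp
  84–105 → 22 bp
  106–130 → 25 bp
  131–144 → 14 bp
  145–157 → 13 bp
Sorted largest to smallest: 37, 30, 25, 22, 16, 14, 13 bp.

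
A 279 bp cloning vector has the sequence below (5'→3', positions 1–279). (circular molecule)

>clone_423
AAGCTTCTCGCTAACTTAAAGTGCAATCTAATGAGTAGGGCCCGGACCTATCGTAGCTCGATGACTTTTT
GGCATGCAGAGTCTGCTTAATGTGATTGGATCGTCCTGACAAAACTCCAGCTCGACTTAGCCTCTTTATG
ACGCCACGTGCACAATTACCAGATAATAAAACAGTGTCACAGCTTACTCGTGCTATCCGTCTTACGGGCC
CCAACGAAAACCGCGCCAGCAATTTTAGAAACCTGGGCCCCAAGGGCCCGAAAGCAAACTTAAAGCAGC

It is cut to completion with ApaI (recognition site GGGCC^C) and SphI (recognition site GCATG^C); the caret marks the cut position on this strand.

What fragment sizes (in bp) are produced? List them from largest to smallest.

ApaI sites (GGGCCC) start at positions 38, 206, 245, 254.
ApaI cuts after base 5 of each site (before the last base), so after positions 42, 210, 249, 258.
The SphI site (GCATGC) starts at position 72.
SphI cuts after base 5 of each site (before the last base), so after position 76.
Combined cut positions: 42, 76, 210, 249, 258.
Circular molecule, 5 cuts → 5 fragments:
  43–76 → 34 bp
  77–210 → 134 bp
  211–249 → 39 bp
  250–258 → 9 bp
  259–279 then 1–42 → 21 + 42 = 63 bp
Sorted largest to smallest: 134, 63, 39, 34, 9 bp.

134, 63, 39, 34, 9 bp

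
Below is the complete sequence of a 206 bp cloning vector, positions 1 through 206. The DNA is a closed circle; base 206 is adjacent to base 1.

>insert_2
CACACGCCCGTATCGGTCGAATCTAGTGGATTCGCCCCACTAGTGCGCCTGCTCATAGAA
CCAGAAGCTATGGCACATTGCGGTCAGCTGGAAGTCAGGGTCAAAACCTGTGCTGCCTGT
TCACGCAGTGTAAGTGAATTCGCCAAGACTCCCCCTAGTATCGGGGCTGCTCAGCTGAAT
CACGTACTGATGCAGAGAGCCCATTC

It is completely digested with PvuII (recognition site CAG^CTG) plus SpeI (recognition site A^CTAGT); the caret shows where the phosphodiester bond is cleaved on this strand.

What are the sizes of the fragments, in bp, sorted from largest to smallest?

87, 71, 48 bp

PvuII sites (CAGCTG) start at positions 85, 172.
PvuII cuts after base 3 of each site, so after positions 87, 174.
The SpeI site (ACTAGT) starts at position 39.
SpeI cuts after the first base of each site, so after position 39.
Combined cut positions: 39, 87, 174.
Circular molecule, 3 cuts → 3 fragments:
  40–87 → 48 bp
  88–174 → 87 bp
  175–206 then 1–39 → 32 + 39 = 71 bp
Sorted largest to smallest: 87, 71, 48 bp.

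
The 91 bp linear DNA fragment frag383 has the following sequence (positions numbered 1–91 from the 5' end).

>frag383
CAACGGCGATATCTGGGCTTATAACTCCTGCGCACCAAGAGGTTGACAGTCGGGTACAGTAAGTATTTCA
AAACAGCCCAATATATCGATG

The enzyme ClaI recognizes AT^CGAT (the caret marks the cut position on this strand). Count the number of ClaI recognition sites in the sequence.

ATCGAT occurs starting at position 85.
ClaI cuts at 1 site.

1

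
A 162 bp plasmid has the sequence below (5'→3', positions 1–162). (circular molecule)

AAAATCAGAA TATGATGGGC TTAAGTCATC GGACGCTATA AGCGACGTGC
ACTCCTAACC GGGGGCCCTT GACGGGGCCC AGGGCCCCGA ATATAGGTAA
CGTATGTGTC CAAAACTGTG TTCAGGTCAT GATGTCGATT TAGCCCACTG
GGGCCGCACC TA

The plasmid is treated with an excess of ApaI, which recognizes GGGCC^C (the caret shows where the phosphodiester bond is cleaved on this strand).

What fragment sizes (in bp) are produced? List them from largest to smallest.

143, 12, 7 bp

ApaI sites (GGGCCC) start at positions 63, 75, 82.
ApaI cuts after base 5 of each site (before the last base), so after positions 67, 79, 86.
Circular molecule, 3 cuts → 3 fragments:
  68–79 → 12 bp
  80–86 → 7 bp
  87–162 then 1–67 → 76 + 67 = 143 bp
Sorted largest to smallest: 143, 12, 7 bp.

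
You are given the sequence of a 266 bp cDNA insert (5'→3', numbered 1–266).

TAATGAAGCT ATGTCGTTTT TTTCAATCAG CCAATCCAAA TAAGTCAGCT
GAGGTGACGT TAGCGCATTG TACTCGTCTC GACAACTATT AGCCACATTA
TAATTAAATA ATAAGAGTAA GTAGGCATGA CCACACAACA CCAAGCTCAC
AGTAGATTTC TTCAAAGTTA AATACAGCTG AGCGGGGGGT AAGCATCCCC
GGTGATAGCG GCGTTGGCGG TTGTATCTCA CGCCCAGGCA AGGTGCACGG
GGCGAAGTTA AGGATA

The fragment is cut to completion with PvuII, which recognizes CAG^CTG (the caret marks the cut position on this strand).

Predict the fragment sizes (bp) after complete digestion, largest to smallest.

PvuII sites (CAGCTG) start at positions 46, 175.
PvuII cuts after base 3 of each site, so after positions 48, 177.
Linear molecule, 2 cuts → 3 fragments:
  1–48 → 48 bp
  49–177 → 129 bp
  178–266 → 89 bp
Sorted largest to smallest: 129, 89, 48 bp.

129, 89, 48 bp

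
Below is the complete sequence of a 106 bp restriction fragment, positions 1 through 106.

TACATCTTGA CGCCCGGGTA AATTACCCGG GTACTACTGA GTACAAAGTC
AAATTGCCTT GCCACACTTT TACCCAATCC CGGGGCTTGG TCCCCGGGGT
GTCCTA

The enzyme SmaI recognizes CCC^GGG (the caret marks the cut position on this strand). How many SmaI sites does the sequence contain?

4

CCCGGG occurs starting at positions 13, 26, 79, 93.
SmaI cuts at 4 sites.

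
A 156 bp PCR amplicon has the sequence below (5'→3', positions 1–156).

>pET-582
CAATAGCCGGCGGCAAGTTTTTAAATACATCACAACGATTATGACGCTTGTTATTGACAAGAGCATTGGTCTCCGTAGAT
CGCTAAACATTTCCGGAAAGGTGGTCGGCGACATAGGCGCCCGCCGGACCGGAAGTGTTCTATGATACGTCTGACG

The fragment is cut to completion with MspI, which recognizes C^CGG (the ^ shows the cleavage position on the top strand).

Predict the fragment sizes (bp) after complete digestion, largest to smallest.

86, 31, 27, 7, 5 bp

MspI sites (CCGG) start at positions 7, 93, 124, 129.
MspI cuts after the first base of each site, so after positions 7, 93, 124, 129.
Linear molecule, 4 cuts → 5 fragments:
  1–7 → 7 bp
  8–93 → 86 bp
  94–124 → 31 bp
  125–129 → 5 bp
  130–156 → 27 bp
Sorted largest to smallest: 86, 31, 27, 7, 5 bp.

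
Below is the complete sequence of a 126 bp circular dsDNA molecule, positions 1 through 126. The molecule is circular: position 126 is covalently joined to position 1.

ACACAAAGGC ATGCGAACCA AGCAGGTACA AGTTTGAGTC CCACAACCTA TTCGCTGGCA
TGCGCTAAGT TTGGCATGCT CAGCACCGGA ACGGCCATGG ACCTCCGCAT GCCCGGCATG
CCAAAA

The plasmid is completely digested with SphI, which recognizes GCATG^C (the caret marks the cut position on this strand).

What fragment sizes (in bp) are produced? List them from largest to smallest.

49, 33, 19, 16, 9 bp

SphI sites (GCATGC) start at positions 9, 58, 74, 107, 116.
SphI cuts after base 5 of each site (before the last base), so after positions 13, 62, 78, 111, 120.
Circular molecule, 5 cuts → 5 fragments:
  14–62 → 49 bp
  63–78 → 16 bp
  79–111 → 33 bp
  112–120 → 9 bp
  121–126 then 1–13 → 6 + 13 = 19 bp
Sorted largest to smallest: 49, 33, 19, 16, 9 bp.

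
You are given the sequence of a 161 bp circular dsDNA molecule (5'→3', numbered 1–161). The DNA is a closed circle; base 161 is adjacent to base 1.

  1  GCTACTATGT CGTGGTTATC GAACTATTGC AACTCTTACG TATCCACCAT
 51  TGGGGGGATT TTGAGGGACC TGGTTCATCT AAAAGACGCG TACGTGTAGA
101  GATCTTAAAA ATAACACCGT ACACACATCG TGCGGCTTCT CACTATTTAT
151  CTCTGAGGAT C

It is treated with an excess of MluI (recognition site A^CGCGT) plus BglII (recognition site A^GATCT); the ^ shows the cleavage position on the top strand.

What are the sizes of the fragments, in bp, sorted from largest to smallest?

The MluI site (ACGCGT) starts at position 86.
MluI cuts after the first base of each site, so after position 86.
The BglII site (AGATCT) starts at position 100.
BglII cuts after the first base of each site, so after position 100.
Combined cut positions: 86, 100.
Circular molecule, 2 cuts → 2 fragments:
  87–100 → 14 bp
  101–161 then 1–86 → 61 + 86 = 147 bp
Sorted largest to smallest: 147, 14 bp.

147, 14 bp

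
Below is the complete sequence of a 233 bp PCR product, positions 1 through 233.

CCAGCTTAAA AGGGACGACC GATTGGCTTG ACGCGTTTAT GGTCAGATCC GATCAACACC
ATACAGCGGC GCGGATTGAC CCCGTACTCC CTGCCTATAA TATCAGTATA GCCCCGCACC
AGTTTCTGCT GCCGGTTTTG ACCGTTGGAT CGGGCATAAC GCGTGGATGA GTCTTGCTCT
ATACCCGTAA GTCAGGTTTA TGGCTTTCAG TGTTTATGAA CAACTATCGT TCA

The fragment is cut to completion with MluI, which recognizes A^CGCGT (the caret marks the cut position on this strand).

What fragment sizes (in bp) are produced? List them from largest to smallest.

128, 74, 31 bp

MluI sites (ACGCGT) start at positions 31, 159.
MluI cuts after the first base of each site, so after positions 31, 159.
Linear molecule, 2 cuts → 3 fragments:
  1–31 → 31 bp
  32–159 → 128 bp
  160–233 → 74 bp
Sorted largest to smallest: 128, 74, 31 bp.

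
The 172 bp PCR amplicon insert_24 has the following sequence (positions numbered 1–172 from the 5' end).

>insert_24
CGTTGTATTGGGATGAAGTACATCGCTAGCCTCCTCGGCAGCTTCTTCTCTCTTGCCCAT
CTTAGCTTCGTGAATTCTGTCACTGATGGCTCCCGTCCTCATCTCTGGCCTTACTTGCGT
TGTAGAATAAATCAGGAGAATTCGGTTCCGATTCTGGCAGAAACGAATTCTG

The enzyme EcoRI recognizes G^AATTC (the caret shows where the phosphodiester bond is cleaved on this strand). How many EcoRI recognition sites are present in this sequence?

3

GAATTC occurs starting at positions 72, 138, 165.
EcoRI cuts at 3 sites.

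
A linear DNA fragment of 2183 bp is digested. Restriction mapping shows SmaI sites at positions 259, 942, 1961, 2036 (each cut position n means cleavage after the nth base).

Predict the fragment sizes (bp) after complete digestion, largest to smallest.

1019, 683, 259, 147, 75 bp

Linear molecule, 4 cuts → 5 fragments:
  259 − 0 = 259 bp
  942 − 259 = 683 bp
  1961 − 942 = 1019 bp
  2036 − 1961 = 75 bp
  2183 − 2036 = 147 bp
Sorted largest to smallest: 1019, 683, 259, 147, 75 bp.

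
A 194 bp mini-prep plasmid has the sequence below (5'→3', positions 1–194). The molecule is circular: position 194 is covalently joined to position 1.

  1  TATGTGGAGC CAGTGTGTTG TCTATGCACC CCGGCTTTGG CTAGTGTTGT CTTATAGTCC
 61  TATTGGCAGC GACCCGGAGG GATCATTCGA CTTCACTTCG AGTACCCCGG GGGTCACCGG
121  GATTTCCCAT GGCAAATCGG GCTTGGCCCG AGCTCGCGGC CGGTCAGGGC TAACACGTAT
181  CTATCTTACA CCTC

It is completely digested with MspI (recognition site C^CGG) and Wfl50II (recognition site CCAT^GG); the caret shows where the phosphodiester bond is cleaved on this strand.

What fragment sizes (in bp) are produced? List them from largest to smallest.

65, 43, 33, 30, 13, 10 bp

MspI sites (CCGG) start at positions 31, 74, 107, 117, 160.
MspI cuts after the first base of each site, so after positions 31, 74, 107, 117, 160.
The Wfl50II site (CCATGG) starts at position 127.
Wfl50II cuts after base 4 of each site, so after position 130.
Combined cut positions: 31, 74, 107, 117, 130, 160.
Circular molecule, 6 cuts → 6 fragments:
  32–74 → 43 bp
  75–107 → 33 bp
  108–117 → 10 bp
  118–130 → 13 bp
  131–160 → 30 bp
  161–194 then 1–31 → 34 + 31 = 65 bp
Sorted largest to smallest: 65, 43, 33, 30, 13, 10 bp.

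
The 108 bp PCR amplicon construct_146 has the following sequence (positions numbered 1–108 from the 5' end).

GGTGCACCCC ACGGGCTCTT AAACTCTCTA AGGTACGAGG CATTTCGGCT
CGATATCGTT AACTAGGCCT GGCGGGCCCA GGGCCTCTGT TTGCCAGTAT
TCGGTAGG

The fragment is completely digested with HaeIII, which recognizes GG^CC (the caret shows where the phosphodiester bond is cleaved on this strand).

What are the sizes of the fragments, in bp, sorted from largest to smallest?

67, 25, 9, 7 bp

HaeIII sites (GGCC) start at positions 66, 75, 82.
HaeIII cuts after base 2 of each site, so after positions 67, 76, 83.
Linear molecule, 3 cuts → 4 fragments:
  1–67 → 67 bp
  68–76 → 9 bp
  77–83 → 7 bp
  84–108 → 25 bp
Sorted largest to smallest: 67, 25, 9, 7 bp.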